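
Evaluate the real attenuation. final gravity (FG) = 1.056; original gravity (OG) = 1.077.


AA = (OG−FG)/(OG−1)·100;  RA = AA·0.8192
AA = (1.077 − 1.056)/(1.077 − 1)·100 = 27.2727
RA = 27.2727·0.8192

22.3418 %


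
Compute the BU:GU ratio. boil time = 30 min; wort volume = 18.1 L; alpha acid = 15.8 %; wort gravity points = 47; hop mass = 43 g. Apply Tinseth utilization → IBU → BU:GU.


U = 1.65·0.000125^(GP/1000)·(1−e^(−0.04t))/4.15;  IBU = (α/100)·m·U·1000/V;  BU:GU = IBU/GP
U = 1.65·0.000125^(47/1000)·(1−e^(−0.04·30))/4.15 = 0.1821
IBU = (15.8/100)·43·0.1821·1000/18.1 = 68.3587
BU:GU = 68.3587/47

1.4544


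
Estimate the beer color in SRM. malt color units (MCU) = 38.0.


SRM = 1.4922 · MCU^0.6859
SRM = 1.4922 · 38.0^0.6859

18.0884 SRM


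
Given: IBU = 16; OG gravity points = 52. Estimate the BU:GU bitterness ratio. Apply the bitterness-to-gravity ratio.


BU:GU = IBU / OG_points
BU:GU = 16 / 52

0.3077


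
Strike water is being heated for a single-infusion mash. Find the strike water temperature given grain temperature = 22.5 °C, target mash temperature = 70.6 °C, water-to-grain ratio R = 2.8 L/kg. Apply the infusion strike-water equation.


T_strike = (0.41/R)·(T_mash − T_grain) + T_mash
T_strike = (0.41/2.8)·(70.6 − 22.5) + 70.6

77.6432 °C


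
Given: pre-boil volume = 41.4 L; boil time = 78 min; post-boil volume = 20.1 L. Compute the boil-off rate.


rate = (V_pre − V_post) / (t_min/60)
rate = (41.4 − 20.1) / (78/60)

16.3846 L/hr


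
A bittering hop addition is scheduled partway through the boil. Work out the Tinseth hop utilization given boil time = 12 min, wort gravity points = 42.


U = 1.65·0.000125^(GP/1000) · (1 − e^(−0.04·t))/4.15
bigness = 1.65·0.000125^(42/1000) = 1.1312
boil_factor = (1 − e^(−0.04·12))/4.15 = 0.0919
U = 1.1312 · 0.0919

0.1039


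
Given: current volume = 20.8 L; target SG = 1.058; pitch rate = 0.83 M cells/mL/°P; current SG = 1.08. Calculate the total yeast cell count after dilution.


V_w = V·((SG_c−1)/(SG_t−1)−1);  °P = 259 − 259/SG_t;  cells = rate·(V+V_w)·°P
V_w = 20.8·((1.08−1)/(1.058−1)−1) = 7.8897
V_final = 20.8 + 7.8897 = 28.6897
°P = 259 − 259/1.058 = 14.1985
cells = 0.83·28.6897·14.1985

338.1003 billion cells


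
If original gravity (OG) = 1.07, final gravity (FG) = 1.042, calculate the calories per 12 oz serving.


ABW = (OG−FG)·131.25·0.79/FG;  °P = 259 − 259/SG (for OG→OE and FG→AE);  RE = 0.1808·OE + 0.8192·AE;  Cal = (6.9·ABW + 4·(RE−0.1))·FG·3.55
ABW = (1.07 − 1.042)·131.25·0.79/1.042 = 2.7862
OE = 259 − 259/1.07 = 16.9439 °P
AE = 259 − 259/1.042 = 10.4395 °P
RE = 0.1808·16.9439 + 0.8192·10.4395 = 11.6155 °P
Cal = (6.9·2.7862 + 4·(11.6155−0.1))·1.042·3.55

241.5035 kcal


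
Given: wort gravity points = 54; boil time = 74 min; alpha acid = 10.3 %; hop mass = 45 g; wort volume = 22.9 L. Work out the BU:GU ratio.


U = 1.65·0.000125^(GP/1000)·(1−e^(−0.04t))/4.15;  IBU = (α/100)·m·U·1000/V;  BU:GU = IBU/GP
U = 1.65·0.000125^(54/1000)·(1−e^(−0.04·74))/4.15 = 0.2320
IBU = (10.3/100)·45·0.2320·1000/22.9 = 46.9650
BU:GU = 46.9650/54

0.8697


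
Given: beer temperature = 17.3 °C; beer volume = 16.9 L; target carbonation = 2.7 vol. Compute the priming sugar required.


residual = 14.695·(0.01821 + 0.09011·e^(−0.04·T));  sugar = (target − residual)·4.0·V
residual = 14.695·(0.01821 + 0.09011·e^(−0.04·17.3)) = 0.9304
sugar = (2.7 − 0.9304)·4.0·16.9

119.6223 g


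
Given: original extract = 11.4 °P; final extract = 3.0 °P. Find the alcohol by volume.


SG = 259/(259 − P);  ABV = (OG − FG)·131.25
OG = 259/(259 − 11.4) = 1.0460
FG = 259/(259 − 3.0) = 1.0117
ABV = (1.0460 − 1.0117)·131.25

4.5049 % ABV


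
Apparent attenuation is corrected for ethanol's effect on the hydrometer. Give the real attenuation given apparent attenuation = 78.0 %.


RA = AA · 0.8192
RA = 78.0 · 0.8192

63.8976 %


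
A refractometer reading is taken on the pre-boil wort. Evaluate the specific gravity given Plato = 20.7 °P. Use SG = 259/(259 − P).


SG = 259/(259 − 20.7)

1.0869


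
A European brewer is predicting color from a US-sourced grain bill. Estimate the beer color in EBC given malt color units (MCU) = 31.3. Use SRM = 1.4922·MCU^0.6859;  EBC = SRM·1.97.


SRM = 1.4922·31.3^0.6859 = 15.8351
EBC = 15.8351·1.97

31.1952 EBC


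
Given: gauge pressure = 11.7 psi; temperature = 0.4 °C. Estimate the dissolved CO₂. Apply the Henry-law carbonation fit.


vols = (P + 14.695)·(0.01821 + 0.09011·e^(−0.04·T))
vols = (11.7 + 14.695)·(0.01821 + 0.09011·e^(−0.04·0.4))

2.8214 volumes


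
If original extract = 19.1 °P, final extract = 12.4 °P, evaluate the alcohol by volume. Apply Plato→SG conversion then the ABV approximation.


SG = 259/(259 − P);  ABV = (OG − FG)·131.25
OG = 259/(259 − 19.1) = 1.0796
FG = 259/(259 − 12.4) = 1.0503
ABV = (1.0796 − 1.0503)·131.25

3.8499 % ABV


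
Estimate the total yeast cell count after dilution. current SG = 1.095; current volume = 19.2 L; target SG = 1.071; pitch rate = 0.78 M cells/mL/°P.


V_w = V·((SG_c−1)/(SG_t−1)−1);  °P = 259 − 259/SG_t;  cells = rate·(V+V_w)·°P
V_w = 19.2·((1.095−1)/(1.071−1)−1) = 6.4901
V_final = 19.2 + 6.4901 = 25.6901
°P = 259 − 259/1.071 = 17.1699
cells = 0.78·25.6901·17.1699

344.0565 billion cells


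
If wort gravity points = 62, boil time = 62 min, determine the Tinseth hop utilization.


U = 1.65·0.000125^(GP/1000) · (1 − e^(−0.04·t))/4.15
bigness = 1.65·0.000125^(62/1000) = 0.9451
boil_factor = (1 − e^(−0.04·62))/4.15 = 0.2208
U = 0.9451 · 0.2208

0.2087


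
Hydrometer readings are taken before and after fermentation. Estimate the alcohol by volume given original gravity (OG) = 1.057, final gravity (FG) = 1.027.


ABV = (OG − FG) · 131.25
ABV = (1.057 − 1.027) · 131.25

3.9375 % ABV


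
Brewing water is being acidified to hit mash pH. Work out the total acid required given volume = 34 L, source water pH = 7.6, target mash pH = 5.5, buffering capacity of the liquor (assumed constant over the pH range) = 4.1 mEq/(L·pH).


acid = buffering capacity · (pH_source − pH_target) · V
acid = 4.1 · (7.6 − 5.5) · 34

292.7400 mEq


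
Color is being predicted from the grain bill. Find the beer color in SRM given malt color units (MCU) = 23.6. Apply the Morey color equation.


SRM = 1.4922 · MCU^0.6859
SRM = 1.4922 · 23.6^0.6859

13.0469 SRM


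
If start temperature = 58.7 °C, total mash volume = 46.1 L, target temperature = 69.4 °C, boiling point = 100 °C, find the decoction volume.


V_dec = V_total·(T_target − T_start)/(T_boil − T_start)
V_dec = 46.1·(69.4 − 58.7)/(100 − 58.7)

11.9436 L


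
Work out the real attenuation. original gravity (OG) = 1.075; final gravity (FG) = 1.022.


AA = (OG−FG)/(OG−1)·100;  RA = AA·0.8192
AA = (1.075 − 1.022)/(1.075 − 1)·100 = 70.6667
RA = 70.6667·0.8192

57.8901 %


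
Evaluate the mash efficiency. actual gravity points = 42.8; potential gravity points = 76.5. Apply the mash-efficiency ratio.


efficiency = actual / potential × 100
efficiency = 42.8 / 76.5 × 100

55.9477 %


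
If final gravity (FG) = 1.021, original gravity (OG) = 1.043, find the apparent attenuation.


AA = (OG − FG)/(OG − 1) · 100
AA = (1.043 − 1.021)/(1.043 − 1) · 100

51.1628 %


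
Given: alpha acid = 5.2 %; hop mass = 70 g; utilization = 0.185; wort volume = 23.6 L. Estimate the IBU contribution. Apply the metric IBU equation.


IBU = (α/100)·mass·U·1000 / V
IBU = (5.2/100)·70·0.185·1000 / 23.6

28.5339 IBU


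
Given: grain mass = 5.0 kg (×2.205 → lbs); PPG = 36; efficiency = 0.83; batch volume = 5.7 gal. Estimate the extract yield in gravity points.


points = lbs × PPG × eff / vol
lbs = 5.0 × 2.205 = 11.0250
points = 11.0250 × 36 × 0.83 / 5.7

57.7942 points


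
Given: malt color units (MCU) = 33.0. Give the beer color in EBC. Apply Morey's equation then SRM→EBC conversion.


SRM = 1.4922·MCU^0.6859;  EBC = SRM·1.97
SRM = 1.4922·33.0^0.6859 = 16.4201
EBC = 16.4201·1.97

32.3476 EBC


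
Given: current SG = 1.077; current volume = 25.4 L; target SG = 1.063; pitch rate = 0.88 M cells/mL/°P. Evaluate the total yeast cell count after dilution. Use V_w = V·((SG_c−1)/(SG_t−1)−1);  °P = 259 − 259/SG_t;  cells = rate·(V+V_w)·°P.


V_w = 25.4·((1.077−1)/(1.063−1)−1) = 5.6444
V_final = 25.4 + 5.6444 = 31.0444
°P = 259 − 259/1.063 = 15.3500
cells = 0.88·31.0444·15.3500

419.3471 billion cells


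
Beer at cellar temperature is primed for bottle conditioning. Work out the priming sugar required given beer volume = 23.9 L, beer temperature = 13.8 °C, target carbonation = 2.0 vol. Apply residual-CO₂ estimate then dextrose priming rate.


residual = 14.695·(0.01821 + 0.09011·e^(−0.04·T));  sugar = (target − residual)·4.0·V
residual = 14.695·(0.01821 + 0.09011·e^(−0.04·13.8)) = 1.0300
sugar = (2.0 − 1.0300)·4.0·23.9

92.7275 g


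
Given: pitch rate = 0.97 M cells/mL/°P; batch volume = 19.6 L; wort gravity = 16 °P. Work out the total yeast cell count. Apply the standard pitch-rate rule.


cells (billions) = rate · V_L · °P
cells = 0.97 · 19.6 · 16

304.1920 billion cells


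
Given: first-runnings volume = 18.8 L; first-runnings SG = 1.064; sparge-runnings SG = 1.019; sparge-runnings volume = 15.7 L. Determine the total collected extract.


total = Σ (SG_i − 1)·1000·V_i
first = (1.064 − 1)·1000·18.8 = 1203.2000
sparge = (1.019 − 1)·1000·15.7 = 298.3000
total = 1203.2000 + 298.3000

1501.5000 gravity·L


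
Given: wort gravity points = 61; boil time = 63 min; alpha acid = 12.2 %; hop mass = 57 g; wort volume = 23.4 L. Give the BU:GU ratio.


U = 1.65·0.000125^(GP/1000)·(1−e^(−0.04t))/4.15;  IBU = (α/100)·m·U·1000/V;  BU:GU = IBU/GP
U = 1.65·0.000125^(61/1000)·(1−e^(−0.04·63))/4.15 = 0.2113
IBU = (12.2/100)·57·0.2113·1000/23.4 = 62.7967
BU:GU = 62.7967/61

1.0295


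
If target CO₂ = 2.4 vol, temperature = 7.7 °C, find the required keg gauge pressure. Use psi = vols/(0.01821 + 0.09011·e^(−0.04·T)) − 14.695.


psi = 2.4/(0.01821 + 0.09011·e^(−0.04·7.7)) − 14.695

13.7298 psi


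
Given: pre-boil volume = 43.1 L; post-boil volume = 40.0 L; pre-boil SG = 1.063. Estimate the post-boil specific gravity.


SG_post = 1 + (SG_pre − 1)·V_pre/V_post
pts_pre = (1.063 − 1)·1000 = 63.0000
pts_post = 63.0000·43.1/40.0 = 67.8825
SG_post = 1 + 67.8825/1000

1.0679


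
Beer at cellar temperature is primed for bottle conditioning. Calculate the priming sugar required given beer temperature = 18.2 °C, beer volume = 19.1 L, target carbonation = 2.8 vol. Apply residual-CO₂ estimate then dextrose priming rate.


residual = 14.695·(0.01821 + 0.09011·e^(−0.04·T));  sugar = (target − residual)·4.0·V
residual = 14.695·(0.01821 + 0.09011·e^(−0.04·18.2)) = 0.9070
sugar = (2.8 − 0.9070)·4.0·19.1

144.6251 g


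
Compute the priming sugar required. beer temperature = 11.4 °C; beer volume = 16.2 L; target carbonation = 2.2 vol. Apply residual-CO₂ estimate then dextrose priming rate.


residual = 14.695·(0.01821 + 0.09011·e^(−0.04·T));  sugar = (target − residual)·4.0·V
residual = 14.695·(0.01821 + 0.09011·e^(−0.04·11.4)) = 1.1069
sugar = (2.2 − 1.1069)·4.0·16.2

70.8348 g


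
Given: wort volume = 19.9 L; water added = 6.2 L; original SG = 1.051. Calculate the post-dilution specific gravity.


SG_new = 1 + (SG_old − 1)·V_old/(V_old + V_water)
pts = (1.051 − 1)·1000·19.9/(19.9 + 6.2) = 38.8851
SG_new = 1 + 38.8851/1000

1.0389


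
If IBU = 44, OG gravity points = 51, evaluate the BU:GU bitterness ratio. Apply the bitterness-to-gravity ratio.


BU:GU = IBU / OG_points
BU:GU = 44 / 51

0.8627


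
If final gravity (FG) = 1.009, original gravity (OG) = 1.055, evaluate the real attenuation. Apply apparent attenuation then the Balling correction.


AA = (OG−FG)/(OG−1)·100;  RA = AA·0.8192
AA = (1.055 − 1.009)/(1.055 − 1)·100 = 83.6364
RA = 83.6364·0.8192

68.5149 %


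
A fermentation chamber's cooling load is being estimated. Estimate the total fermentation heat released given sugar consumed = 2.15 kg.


Q = m_sugar · 590 kJ/kg
Q = 2.15 · 590

1268.5000 kJ


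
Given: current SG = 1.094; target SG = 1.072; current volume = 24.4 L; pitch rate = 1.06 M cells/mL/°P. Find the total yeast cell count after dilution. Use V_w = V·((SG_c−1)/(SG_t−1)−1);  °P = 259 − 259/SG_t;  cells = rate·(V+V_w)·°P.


V_w = 24.4·((1.094−1)/(1.072−1)−1) = 7.4556
V_final = 24.4 + 7.4556 = 31.8556
°P = 259 − 259/1.072 = 17.3955
cells = 1.06·31.8556·17.3955

587.3927 billion cells


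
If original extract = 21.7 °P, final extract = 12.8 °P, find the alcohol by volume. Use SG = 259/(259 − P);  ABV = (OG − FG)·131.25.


OG = 259/(259 − 21.7) = 1.0914
FG = 259/(259 − 12.8) = 1.0520
ABV = (1.0914 − 1.0520)·131.25

5.1785 % ABV


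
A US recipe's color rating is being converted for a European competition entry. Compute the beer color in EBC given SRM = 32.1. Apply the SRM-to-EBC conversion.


EBC = SRM · 1.97
EBC = 32.1 · 1.97

63.2370 EBC


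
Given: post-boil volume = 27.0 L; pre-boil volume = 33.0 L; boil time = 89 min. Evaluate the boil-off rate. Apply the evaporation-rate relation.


rate = (V_pre − V_post) / (t_min/60)
rate = (33.0 − 27.0) / (89/60)

4.0449 L/hr


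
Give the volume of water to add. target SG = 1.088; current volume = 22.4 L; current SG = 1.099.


V_water = V·((SG_curr − 1)/(SG_target − 1) − 1)
V_water = 22.4·((1.099 − 1)/(1.088 − 1) − 1)

2.8000 L


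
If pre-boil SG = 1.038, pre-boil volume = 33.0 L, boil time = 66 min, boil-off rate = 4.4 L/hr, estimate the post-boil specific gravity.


V_post = V_pre − rate·(t/60);  SG_post = 1 + (SG_pre−1)·V_pre/V_post
V_post = 33.0 − 4.4·(66/60) = 28.1600
SG_post = 1 + (1.038 − 1)·33.0/28.1600

1.0445


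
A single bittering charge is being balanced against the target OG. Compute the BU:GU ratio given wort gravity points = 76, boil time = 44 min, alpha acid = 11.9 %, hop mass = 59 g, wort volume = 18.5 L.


U = 1.65·0.000125^(GP/1000)·(1−e^(−0.04t))/4.15;  IBU = (α/100)·m·U·1000/V;  BU:GU = IBU/GP
U = 1.65·0.000125^(76/1000)·(1−e^(−0.04·44))/4.15 = 0.1663
IBU = (11.9/100)·59·0.1663·1000/18.5 = 63.1008
BU:GU = 63.1008/76

0.8303


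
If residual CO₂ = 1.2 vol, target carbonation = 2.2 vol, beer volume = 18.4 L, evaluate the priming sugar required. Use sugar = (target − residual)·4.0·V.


sugar = (2.2 − 1.2)·4.0·18.4

73.6000 g


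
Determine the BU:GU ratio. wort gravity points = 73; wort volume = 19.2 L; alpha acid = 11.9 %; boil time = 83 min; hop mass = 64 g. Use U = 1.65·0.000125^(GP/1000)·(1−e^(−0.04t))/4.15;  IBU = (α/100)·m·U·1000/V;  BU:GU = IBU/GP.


U = 1.65·0.000125^(73/1000)·(1−e^(−0.04·83))/4.15 = 0.1988
IBU = (11.9/100)·64·0.1988·1000/19.2 = 78.8759
BU:GU = 78.8759/73

1.0805


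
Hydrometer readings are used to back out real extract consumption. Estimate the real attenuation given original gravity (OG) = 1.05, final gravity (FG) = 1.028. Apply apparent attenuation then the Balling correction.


AA = (OG−FG)/(OG−1)·100;  RA = AA·0.8192
AA = (1.05 − 1.028)/(1.05 − 1)·100 = 44.0000
RA = 44.0000·0.8192

36.0448 %


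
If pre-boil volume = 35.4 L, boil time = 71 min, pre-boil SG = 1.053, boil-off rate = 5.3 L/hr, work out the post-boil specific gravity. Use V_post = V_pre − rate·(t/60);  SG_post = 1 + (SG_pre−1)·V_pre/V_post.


V_post = 35.4 − 5.3·(71/60) = 29.1283
SG_post = 1 + (1.053 − 1)·35.4/29.1283

1.0644


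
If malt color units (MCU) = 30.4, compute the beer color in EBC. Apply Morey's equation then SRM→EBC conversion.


SRM = 1.4922·MCU^0.6859;  EBC = SRM·1.97
SRM = 1.4922·30.4^0.6859 = 15.5214
EBC = 15.5214·1.97

30.5771 EBC


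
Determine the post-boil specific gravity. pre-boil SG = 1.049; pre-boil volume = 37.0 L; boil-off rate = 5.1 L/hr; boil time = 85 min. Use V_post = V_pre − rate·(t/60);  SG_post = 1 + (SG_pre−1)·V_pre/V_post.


V_post = 37.0 − 5.1·(85/60) = 29.7750
SG_post = 1 + (1.049 − 1)·37.0/29.7750

1.0609


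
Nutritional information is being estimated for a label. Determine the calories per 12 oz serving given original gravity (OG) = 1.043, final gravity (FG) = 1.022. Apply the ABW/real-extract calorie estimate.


ABW = (OG−FG)·131.25·0.79/FG;  °P = 259 − 259/SG (for OG→OE and FG→AE);  RE = 0.1808·OE + 0.8192·AE;  Cal = (6.9·ABW + 4·(RE−0.1))·FG·3.55
ABW = (1.043 − 1.022)·131.25·0.79/1.022 = 2.1306
OE = 259 − 259/1.043 = 10.6779 °P
AE = 259 − 259/1.022 = 5.5753 °P
RE = 0.1808·10.6779 + 0.8192·5.5753 = 6.4979 °P
Cal = (6.9·2.1306 + 4·(6.4979−0.1))·1.022·3.55

146.1849 kcal


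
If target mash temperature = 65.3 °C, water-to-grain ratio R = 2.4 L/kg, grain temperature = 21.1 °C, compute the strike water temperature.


T_strike = (0.41/R)·(T_mash − T_grain) + T_mash
T_strike = (0.41/2.4)·(65.3 − 21.1) + 65.3

72.8508 °C


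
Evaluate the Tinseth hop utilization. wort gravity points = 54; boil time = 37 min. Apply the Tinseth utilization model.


U = 1.65·0.000125^(GP/1000) · (1 − e^(−0.04·t))/4.15
bigness = 1.65·0.000125^(54/1000) = 1.0156
boil_factor = (1 − e^(−0.04·37))/4.15 = 0.1861
U = 1.0156 · 0.1861

0.1890


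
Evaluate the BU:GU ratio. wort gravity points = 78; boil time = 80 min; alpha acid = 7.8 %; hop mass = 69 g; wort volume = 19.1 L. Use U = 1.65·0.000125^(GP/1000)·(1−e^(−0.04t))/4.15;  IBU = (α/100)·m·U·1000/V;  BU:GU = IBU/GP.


U = 1.65·0.000125^(78/1000)·(1−e^(−0.04·80))/4.15 = 0.1892
IBU = (7.8/100)·69·0.1892·1000/19.1 = 53.3128
BU:GU = 53.3128/78

0.6835


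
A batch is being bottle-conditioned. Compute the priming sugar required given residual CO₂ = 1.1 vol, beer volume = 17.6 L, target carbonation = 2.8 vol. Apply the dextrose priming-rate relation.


sugar = (target − residual)·4.0·V
sugar = (2.8 − 1.1)·4.0·17.6

119.6800 g


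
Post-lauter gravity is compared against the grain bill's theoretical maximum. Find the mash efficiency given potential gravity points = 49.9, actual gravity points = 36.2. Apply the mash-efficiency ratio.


efficiency = actual / potential × 100
efficiency = 36.2 / 49.9 × 100

72.5451 %


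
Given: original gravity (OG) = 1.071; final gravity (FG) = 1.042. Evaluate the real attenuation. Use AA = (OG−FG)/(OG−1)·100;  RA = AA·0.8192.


AA = (1.071 − 1.042)/(1.071 − 1)·100 = 40.8451
RA = 40.8451·0.8192

33.4603 %


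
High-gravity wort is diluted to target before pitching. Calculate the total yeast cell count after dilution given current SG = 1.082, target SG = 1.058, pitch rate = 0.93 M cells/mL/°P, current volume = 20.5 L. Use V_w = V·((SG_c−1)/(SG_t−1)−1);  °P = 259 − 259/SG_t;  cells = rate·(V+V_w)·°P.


V_w = 20.5·((1.082−1)/(1.058−1)−1) = 8.4828
V_final = 20.5 + 8.4828 = 28.9828
°P = 259 − 259/1.058 = 14.1985
cells = 0.93·28.9828·14.1985

382.7055 billion cells


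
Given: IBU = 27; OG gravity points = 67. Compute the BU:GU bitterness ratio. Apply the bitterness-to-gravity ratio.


BU:GU = IBU / OG_points
BU:GU = 27 / 67

0.4030


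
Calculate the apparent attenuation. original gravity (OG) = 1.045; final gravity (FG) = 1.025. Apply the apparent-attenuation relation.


AA = (OG − FG)/(OG − 1) · 100
AA = (1.045 − 1.025)/(1.045 − 1) · 100

44.4444 %


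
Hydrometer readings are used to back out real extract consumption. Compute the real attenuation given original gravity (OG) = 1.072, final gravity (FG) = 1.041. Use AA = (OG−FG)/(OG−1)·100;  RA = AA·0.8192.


AA = (1.072 − 1.041)/(1.072 − 1)·100 = 43.0556
RA = 43.0556·0.8192

35.2711 %


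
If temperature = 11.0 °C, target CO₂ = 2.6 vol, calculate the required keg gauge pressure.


psi = vols/(0.01821 + 0.09011·e^(−0.04·T)) − 14.695
psi = 2.6/(0.01821 + 0.09011·e^(−0.04·11.0)) − 14.695

19.4060 psi


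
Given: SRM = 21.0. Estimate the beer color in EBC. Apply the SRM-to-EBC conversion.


EBC = SRM · 1.97
EBC = 21.0 · 1.97

41.3700 EBC


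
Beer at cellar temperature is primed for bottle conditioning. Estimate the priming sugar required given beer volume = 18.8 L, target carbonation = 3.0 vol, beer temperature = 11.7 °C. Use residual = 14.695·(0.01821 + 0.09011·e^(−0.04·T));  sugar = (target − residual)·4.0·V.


residual = 14.695·(0.01821 + 0.09011·e^(−0.04·11.7)) = 1.0969
sugar = (3.0 − 1.0969)·4.0·18.8

143.1161 g


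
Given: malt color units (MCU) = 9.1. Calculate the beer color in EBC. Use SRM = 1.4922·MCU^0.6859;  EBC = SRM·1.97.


SRM = 1.4922·9.1^0.6859 = 6.7863
EBC = 6.7863·1.97

13.3690 EBC


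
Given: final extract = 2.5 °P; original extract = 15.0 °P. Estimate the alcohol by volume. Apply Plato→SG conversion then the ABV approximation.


SG = 259/(259 − P);  ABV = (OG − FG)·131.25
OG = 259/(259 − 15.0) = 1.0615
FG = 259/(259 − 2.5) = 1.0097
ABV = (1.0615 − 1.0097)·131.25

6.7894 % ABV


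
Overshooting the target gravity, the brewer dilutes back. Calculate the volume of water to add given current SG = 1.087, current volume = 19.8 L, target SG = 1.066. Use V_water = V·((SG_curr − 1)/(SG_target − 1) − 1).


V_water = 19.8·((1.087 − 1)/(1.066 − 1) − 1)

6.3000 L


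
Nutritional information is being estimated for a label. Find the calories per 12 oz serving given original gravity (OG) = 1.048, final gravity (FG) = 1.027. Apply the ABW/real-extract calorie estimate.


ABW = (OG−FG)·131.25·0.79/FG;  °P = 259 − 259/SG (for OG→OE and FG→AE);  RE = 0.1808·OE + 0.8192·AE;  Cal = (6.9·ABW + 4·(RE−0.1))·FG·3.55
ABW = (1.048 − 1.027)·131.25·0.79/1.027 = 2.1202
OE = 259 − 259/1.048 = 11.8626 °P
AE = 259 − 259/1.027 = 6.8092 °P
RE = 0.1808·11.8626 + 0.8192·6.8092 = 7.7228 °P
Cal = (6.9·2.1202 + 4·(7.7228−0.1))·1.027·3.55

164.5029 kcal


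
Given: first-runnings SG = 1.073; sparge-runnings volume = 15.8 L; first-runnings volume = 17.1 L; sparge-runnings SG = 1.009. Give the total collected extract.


total = Σ (SG_i − 1)·1000·V_i
first = (1.073 − 1)·1000·17.1 = 1248.3000
sparge = (1.009 − 1)·1000·15.8 = 142.2000
total = 1248.3000 + 142.2000

1390.5000 gravity·L


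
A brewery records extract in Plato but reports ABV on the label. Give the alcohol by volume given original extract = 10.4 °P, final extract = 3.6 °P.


SG = 259/(259 − P);  ABV = (OG − FG)·131.25
OG = 259/(259 − 10.4) = 1.0418
FG = 259/(259 − 3.6) = 1.0141
ABV = (1.0418 − 1.0141)·131.25

3.6407 % ABV


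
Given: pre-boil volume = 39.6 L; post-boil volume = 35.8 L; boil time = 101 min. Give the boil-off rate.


rate = (V_pre − V_post) / (t_min/60)
rate = (39.6 − 35.8) / (101/60)

2.2574 L/hr


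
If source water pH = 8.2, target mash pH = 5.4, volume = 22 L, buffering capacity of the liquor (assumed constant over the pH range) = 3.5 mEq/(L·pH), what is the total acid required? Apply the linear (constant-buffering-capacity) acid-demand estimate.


acid = buffering capacity · (pH_source − pH_target) · V
acid = 3.5 · (8.2 − 5.4) · 22

215.6000 mEq


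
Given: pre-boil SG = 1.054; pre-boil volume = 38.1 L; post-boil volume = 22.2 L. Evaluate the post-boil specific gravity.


SG_post = 1 + (SG_pre − 1)·V_pre/V_post
pts_pre = (1.054 − 1)·1000 = 54.0000
pts_post = 54.0000·38.1/22.2 = 92.6757
SG_post = 1 + 92.6757/1000

1.0927


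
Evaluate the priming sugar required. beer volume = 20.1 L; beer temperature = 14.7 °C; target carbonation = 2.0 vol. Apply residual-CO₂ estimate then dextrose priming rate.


residual = 14.695·(0.01821 + 0.09011·e^(−0.04·T));  sugar = (target − residual)·4.0·V
residual = 14.695·(0.01821 + 0.09011·e^(−0.04·14.7)) = 1.0031
sugar = (2.0 − 1.0031)·4.0·20.1

80.1518 g


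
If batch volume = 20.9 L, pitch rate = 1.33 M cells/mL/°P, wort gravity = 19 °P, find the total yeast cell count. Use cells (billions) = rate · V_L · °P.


cells = 1.33 · 20.9 · 19

528.1430 billion cells


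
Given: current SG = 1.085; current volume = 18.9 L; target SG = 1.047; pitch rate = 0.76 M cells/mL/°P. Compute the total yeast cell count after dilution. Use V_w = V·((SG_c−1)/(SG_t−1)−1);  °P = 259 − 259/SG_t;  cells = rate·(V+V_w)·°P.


V_w = 18.9·((1.085−1)/(1.047−1)−1) = 15.2809
V_final = 18.9 + 15.2809 = 34.1809
°P = 259 − 259/1.047 = 11.6266
cells = 0.76·34.1809·11.6266

302.0281 billion cells


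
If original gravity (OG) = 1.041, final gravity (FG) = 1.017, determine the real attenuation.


AA = (OG−FG)/(OG−1)·100;  RA = AA·0.8192
AA = (1.041 − 1.017)/(1.041 − 1)·100 = 58.5366
RA = 58.5366·0.8192

47.9532 %


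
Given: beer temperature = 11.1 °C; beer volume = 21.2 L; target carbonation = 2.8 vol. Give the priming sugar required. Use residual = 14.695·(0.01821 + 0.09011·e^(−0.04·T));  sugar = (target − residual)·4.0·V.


residual = 14.695·(0.01821 + 0.09011·e^(−0.04·11.1)) = 1.1170
sugar = (2.8 − 1.1170)·4.0·21.2

142.7182 g


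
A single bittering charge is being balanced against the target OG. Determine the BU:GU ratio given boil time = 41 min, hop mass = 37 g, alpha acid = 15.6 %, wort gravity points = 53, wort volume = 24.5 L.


U = 1.65·0.000125^(GP/1000)·(1−e^(−0.04t))/4.15;  IBU = (α/100)·m·U·1000/V;  BU:GU = IBU/GP
U = 1.65·0.000125^(53/1000)·(1−e^(−0.04·41))/4.15 = 0.1990
IBU = (15.6/100)·37·0.1990·1000/24.5 = 46.8898
BU:GU = 46.8898/53

0.8847


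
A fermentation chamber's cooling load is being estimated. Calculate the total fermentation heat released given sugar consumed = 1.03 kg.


Q = m_sugar · 590 kJ/kg
Q = 1.03 · 590

607.7000 kJ


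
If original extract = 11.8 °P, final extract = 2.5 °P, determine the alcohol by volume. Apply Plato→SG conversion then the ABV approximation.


SG = 259/(259 − P);  ABV = (OG − FG)·131.25
OG = 259/(259 − 11.8) = 1.0477
FG = 259/(259 − 2.5) = 1.0097
ABV = (1.0477 − 1.0097)·131.25

4.9859 % ABV


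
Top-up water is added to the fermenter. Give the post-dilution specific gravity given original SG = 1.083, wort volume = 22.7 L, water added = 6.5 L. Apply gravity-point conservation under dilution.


SG_new = 1 + (SG_old − 1)·V_old/(V_old + V_water)
pts = (1.083 − 1)·1000·22.7/(22.7 + 6.5) = 64.5240
SG_new = 1 + 64.5240/1000

1.0645


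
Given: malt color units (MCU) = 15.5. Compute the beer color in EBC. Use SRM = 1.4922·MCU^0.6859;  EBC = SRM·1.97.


SRM = 1.4922·15.5^0.6859 = 9.7786
EBC = 9.7786·1.97

19.2638 EBC


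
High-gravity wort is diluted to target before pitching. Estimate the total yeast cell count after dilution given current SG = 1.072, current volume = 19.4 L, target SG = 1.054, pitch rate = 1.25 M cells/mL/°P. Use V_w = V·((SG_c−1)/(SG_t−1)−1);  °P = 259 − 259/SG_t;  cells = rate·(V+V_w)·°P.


V_w = 19.4·((1.072−1)/(1.054−1)−1) = 6.4667
V_final = 19.4 + 6.4667 = 25.8667
°P = 259 − 259/1.054 = 13.2694
cells = 1.25·25.8667·13.2694

429.0455 billion cells


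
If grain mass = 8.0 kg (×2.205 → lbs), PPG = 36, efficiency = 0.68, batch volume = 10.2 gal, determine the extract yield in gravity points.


points = lbs × PPG × eff / vol
lbs = 8.0 × 2.205 = 17.6400
points = 17.6400 × 36 × 0.68 / 10.2

42.3360 points


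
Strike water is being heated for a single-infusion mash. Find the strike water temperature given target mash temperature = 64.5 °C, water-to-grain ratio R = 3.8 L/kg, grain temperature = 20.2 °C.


T_strike = (0.41/R)·(T_mash − T_grain) + T_mash
T_strike = (0.41/3.8)·(64.5 − 20.2) + 64.5

69.2797 °C


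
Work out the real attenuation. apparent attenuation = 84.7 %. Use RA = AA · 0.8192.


RA = 84.7 · 0.8192

69.3862 %


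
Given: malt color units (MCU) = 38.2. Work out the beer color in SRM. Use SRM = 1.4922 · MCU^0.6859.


SRM = 1.4922 · 38.2^0.6859

18.1537 SRM


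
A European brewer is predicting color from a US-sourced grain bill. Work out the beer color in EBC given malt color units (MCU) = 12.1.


SRM = 1.4922·MCU^0.6859;  EBC = SRM·1.97
SRM = 1.4922·12.1^0.6859 = 8.2511
EBC = 8.2511·1.97

16.2546 EBC


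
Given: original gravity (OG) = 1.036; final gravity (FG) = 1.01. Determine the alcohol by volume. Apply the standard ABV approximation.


ABV = (OG − FG) · 131.25
ABV = (1.036 − 1.01) · 131.25

3.4125 % ABV


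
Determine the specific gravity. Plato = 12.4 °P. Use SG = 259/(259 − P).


SG = 259/(259 − 12.4)

1.0503


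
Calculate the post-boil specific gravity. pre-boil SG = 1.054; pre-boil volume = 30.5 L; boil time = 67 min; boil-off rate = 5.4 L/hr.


V_post = V_pre − rate·(t/60);  SG_post = 1 + (SG_pre−1)·V_pre/V_post
V_post = 30.5 − 5.4·(67/60) = 24.4700
SG_post = 1 + (1.054 − 1)·30.5/24.4700

1.0673


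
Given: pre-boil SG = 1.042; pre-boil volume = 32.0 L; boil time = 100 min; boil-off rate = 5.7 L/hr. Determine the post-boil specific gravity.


V_post = V_pre − rate·(t/60);  SG_post = 1 + (SG_pre−1)·V_pre/V_post
V_post = 32.0 − 5.7·(100/60) = 22.5000
SG_post = 1 + (1.042 − 1)·32.0/22.5000

1.0597


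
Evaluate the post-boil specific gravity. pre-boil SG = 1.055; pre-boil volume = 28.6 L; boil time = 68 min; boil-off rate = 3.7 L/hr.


V_post = V_pre − rate·(t/60);  SG_post = 1 + (SG_pre−1)·V_pre/V_post
V_post = 28.6 − 3.7·(68/60) = 24.4067
SG_post = 1 + (1.055 − 1)·28.6/24.4067

1.0644


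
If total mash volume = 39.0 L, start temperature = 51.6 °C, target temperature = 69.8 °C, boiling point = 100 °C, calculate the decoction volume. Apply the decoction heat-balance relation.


V_dec = V_total·(T_target − T_start)/(T_boil − T_start)
V_dec = 39.0·(69.8 − 51.6)/(100 − 51.6)

14.6653 L


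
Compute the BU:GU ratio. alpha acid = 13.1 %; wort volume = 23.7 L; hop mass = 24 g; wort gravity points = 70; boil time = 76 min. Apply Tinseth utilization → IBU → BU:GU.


U = 1.65·0.000125^(GP/1000)·(1−e^(−0.04t))/4.15;  IBU = (α/100)·m·U·1000/V;  BU:GU = IBU/GP
U = 1.65·0.000125^(70/1000)·(1−e^(−0.04·76))/4.15 = 0.2018
IBU = (13.1/100)·24·0.2018·1000/23.7 = 26.7711
BU:GU = 26.7711/70

0.3824


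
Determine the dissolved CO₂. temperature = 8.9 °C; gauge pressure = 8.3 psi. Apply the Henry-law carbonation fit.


vols = (P + 14.695)·(0.01821 + 0.09011·e^(−0.04·T))
vols = (8.3 + 14.695)·(0.01821 + 0.09011·e^(−0.04·8.9))

1.8702 volumes


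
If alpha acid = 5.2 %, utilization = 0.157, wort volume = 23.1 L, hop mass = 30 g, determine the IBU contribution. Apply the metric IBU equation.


IBU = (α/100)·mass·U·1000 / V
IBU = (5.2/100)·30·0.157·1000 / 23.1

10.6026 IBU


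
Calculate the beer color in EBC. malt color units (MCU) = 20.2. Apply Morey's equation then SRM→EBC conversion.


SRM = 1.4922·MCU^0.6859;  EBC = SRM·1.97
SRM = 1.4922·20.2^0.6859 = 11.7265
EBC = 11.7265·1.97

23.1012 EBC


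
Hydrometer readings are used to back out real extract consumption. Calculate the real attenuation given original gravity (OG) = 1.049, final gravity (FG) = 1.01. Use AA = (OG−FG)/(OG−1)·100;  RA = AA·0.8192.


AA = (1.049 − 1.01)/(1.049 − 1)·100 = 79.5918
RA = 79.5918·0.8192

65.2016 %


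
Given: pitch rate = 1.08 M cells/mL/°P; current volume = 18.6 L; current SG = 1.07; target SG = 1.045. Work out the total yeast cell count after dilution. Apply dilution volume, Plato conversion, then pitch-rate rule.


V_w = V·((SG_c−1)/(SG_t−1)−1);  °P = 259 − 259/SG_t;  cells = rate·(V+V_w)·°P
V_w = 18.6·((1.07−1)/(1.045−1)−1) = 10.3333
V_final = 18.6 + 10.3333 = 28.9333
°P = 259 − 259/1.045 = 11.1531
cells = 1.08·28.9333·11.1531

348.5124 billion cells


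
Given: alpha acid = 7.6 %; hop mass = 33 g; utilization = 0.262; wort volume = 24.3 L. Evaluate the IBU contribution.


IBU = (α/100)·mass·U·1000 / V
IBU = (7.6/100)·33·0.262·1000 / 24.3

27.0410 IBU


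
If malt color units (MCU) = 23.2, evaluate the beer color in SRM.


SRM = 1.4922 · MCU^0.6859
SRM = 1.4922 · 23.2^0.6859

12.8948 SRM


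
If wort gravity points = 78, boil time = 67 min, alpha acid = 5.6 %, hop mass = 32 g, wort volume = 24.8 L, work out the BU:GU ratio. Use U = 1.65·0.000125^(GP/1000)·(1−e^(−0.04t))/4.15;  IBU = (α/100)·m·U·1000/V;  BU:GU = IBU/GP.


U = 1.65·0.000125^(78/1000)·(1−e^(−0.04·67))/4.15 = 0.1837
IBU = (5.6/100)·32·0.1837·1000/24.8 = 13.2750
BU:GU = 13.2750/78

0.1702


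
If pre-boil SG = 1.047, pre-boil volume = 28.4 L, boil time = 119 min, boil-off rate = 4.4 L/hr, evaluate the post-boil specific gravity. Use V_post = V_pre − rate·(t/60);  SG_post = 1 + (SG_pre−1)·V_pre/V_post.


V_post = 28.4 − 4.4·(119/60) = 19.6733
SG_post = 1 + (1.047 − 1)·28.4/19.6733

1.0678


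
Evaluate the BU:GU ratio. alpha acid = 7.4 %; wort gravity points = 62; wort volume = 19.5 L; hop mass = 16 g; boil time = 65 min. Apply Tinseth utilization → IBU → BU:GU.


U = 1.65·0.000125^(GP/1000)·(1−e^(−0.04t))/4.15;  IBU = (α/100)·m·U·1000/V;  BU:GU = IBU/GP
U = 1.65·0.000125^(62/1000)·(1−e^(−0.04·65))/4.15 = 0.2108
IBU = (7.4/100)·16·0.2108·1000/19.5 = 12.8010
BU:GU = 12.8010/62

0.2065


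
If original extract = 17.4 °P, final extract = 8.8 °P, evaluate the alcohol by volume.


SG = 259/(259 − P);  ABV = (OG − FG)·131.25
OG = 259/(259 − 17.4) = 1.0720
FG = 259/(259 − 8.8) = 1.0352
ABV = (1.0720 − 1.0352)·131.25

4.8363 % ABV


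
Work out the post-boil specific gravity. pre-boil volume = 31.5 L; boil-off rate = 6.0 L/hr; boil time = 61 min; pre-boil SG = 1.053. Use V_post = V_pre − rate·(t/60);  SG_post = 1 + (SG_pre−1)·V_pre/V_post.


V_post = 31.5 − 6.0·(61/60) = 25.4000
SG_post = 1 + (1.053 − 1)·31.5/25.4000

1.0657


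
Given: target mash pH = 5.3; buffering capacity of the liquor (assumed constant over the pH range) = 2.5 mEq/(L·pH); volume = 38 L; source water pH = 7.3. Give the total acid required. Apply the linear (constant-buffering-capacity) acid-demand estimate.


acid = buffering capacity · (pH_source − pH_target) · V
acid = 2.5 · (7.3 − 5.3) · 38

190.0000 mEq


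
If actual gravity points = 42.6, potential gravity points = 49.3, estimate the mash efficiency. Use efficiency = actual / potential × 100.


efficiency = 42.6 / 49.3 × 100

86.4097 %


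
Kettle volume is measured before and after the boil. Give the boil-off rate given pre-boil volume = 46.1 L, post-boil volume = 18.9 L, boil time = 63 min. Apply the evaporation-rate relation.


rate = (V_pre − V_post) / (t_min/60)
rate = (46.1 − 18.9) / (63/60)

25.9048 L/hr


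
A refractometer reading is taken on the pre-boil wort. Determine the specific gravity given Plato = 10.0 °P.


SG = 259/(259 − P)
SG = 259/(259 − 10.0)

1.0402


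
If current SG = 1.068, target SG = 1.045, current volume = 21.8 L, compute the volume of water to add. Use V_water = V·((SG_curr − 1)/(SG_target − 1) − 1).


V_water = 21.8·((1.068 − 1)/(1.045 − 1) − 1)

11.1422 L


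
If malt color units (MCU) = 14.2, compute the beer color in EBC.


SRM = 1.4922·MCU^0.6859;  EBC = SRM·1.97
SRM = 1.4922·14.2^0.6859 = 9.2083
EBC = 9.2083·1.97

18.1404 EBC


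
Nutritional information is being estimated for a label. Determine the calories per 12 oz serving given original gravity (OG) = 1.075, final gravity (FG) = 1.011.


ABW = (OG−FG)·131.25·0.79/FG;  °P = 259 − 259/SG (for OG→OE and FG→AE);  RE = 0.1808·OE + 0.8192·AE;  Cal = (6.9·ABW + 4·(RE−0.1))·FG·3.55
ABW = (1.075 − 1.011)·131.25·0.79/1.011 = 6.5638
OE = 259 − 259/1.075 = 18.0698 °P
AE = 259 − 259/1.011 = 2.8180 °P
RE = 0.1808·18.0698 + 0.8192·2.8180 = 5.5755 °P
Cal = (6.9·6.5638 + 4·(5.5755−0.1))·1.011·3.55

241.1565 kcal


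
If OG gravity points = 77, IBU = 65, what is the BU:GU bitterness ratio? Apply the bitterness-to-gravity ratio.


BU:GU = IBU / OG_points
BU:GU = 65 / 77

0.8442


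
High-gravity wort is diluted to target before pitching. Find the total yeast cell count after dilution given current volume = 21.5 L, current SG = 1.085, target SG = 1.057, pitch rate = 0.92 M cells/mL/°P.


V_w = V·((SG_c−1)/(SG_t−1)−1);  °P = 259 − 259/SG_t;  cells = rate·(V+V_w)·°P
V_w = 21.5·((1.085−1)/(1.057−1)−1) = 10.5614
V_final = 21.5 + 10.5614 = 32.0614
°P = 259 − 259/1.057 = 13.9669
cells = 0.92·32.0614·13.9669

411.9742 billion cells


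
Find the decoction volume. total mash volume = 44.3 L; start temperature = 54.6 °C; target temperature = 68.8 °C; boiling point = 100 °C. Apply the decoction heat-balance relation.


V_dec = V_total·(T_target − T_start)/(T_boil − T_start)
V_dec = 44.3·(68.8 − 54.6)/(100 − 54.6)

13.8559 L


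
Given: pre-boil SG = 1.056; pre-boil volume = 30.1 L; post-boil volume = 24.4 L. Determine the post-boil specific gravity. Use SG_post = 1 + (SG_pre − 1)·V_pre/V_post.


pts_pre = (1.056 − 1)·1000 = 56.0000
pts_post = 56.0000·30.1/24.4 = 69.0820
SG_post = 1 + 69.0820/1000

1.0691


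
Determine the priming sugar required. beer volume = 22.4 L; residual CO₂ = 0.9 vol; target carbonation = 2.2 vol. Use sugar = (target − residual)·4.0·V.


sugar = (2.2 − 0.9)·4.0·22.4

116.4800 g


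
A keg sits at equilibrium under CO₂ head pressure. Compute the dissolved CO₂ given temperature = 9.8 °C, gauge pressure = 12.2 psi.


vols = (P + 14.695)·(0.01821 + 0.09011·e^(−0.04·T))
vols = (12.2 + 14.695)·(0.01821 + 0.09011·e^(−0.04·9.8))

2.1273 volumes


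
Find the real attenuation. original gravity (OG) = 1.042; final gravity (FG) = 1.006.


AA = (OG−FG)/(OG−1)·100;  RA = AA·0.8192
AA = (1.042 − 1.006)/(1.042 − 1)·100 = 85.7143
RA = 85.7143·0.8192

70.2171 %


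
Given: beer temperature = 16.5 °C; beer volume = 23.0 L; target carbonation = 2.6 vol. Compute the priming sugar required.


residual = 14.695·(0.01821 + 0.09011·e^(−0.04·T));  sugar = (target − residual)·4.0·V
residual = 14.695·(0.01821 + 0.09011·e^(−0.04·16.5)) = 0.9520
sugar = (2.6 − 0.9520)·4.0·23.0

151.6166 g


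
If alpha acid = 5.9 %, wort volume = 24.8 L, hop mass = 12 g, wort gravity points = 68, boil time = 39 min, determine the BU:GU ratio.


U = 1.65·0.000125^(GP/1000)·(1−e^(−0.04t))/4.15;  IBU = (α/100)·m·U·1000/V;  BU:GU = IBU/GP
U = 1.65·0.000125^(68/1000)·(1−e^(−0.04·39))/4.15 = 0.1704
IBU = (5.9/100)·12·0.1704·1000/24.8 = 4.8659
BU:GU = 4.8659/68

0.0716


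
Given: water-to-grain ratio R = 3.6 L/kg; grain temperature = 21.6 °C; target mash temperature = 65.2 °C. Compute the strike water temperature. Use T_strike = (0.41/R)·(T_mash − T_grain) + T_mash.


T_strike = (0.41/3.6)·(65.2 − 21.6) + 65.2

70.1656 °C


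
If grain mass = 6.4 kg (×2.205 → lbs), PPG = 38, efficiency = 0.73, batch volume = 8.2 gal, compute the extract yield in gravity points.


points = lbs × PPG × eff / vol
lbs = 6.4 × 2.205 = 14.1120
points = 14.1120 × 38 × 0.73 / 8.2

47.7399 points


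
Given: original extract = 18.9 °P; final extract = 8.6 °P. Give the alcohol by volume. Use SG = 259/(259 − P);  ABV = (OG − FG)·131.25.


OG = 259/(259 − 18.9) = 1.0787
FG = 259/(259 − 8.6) = 1.0343
ABV = (1.0787 − 1.0343)·131.25

5.8238 % ABV
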